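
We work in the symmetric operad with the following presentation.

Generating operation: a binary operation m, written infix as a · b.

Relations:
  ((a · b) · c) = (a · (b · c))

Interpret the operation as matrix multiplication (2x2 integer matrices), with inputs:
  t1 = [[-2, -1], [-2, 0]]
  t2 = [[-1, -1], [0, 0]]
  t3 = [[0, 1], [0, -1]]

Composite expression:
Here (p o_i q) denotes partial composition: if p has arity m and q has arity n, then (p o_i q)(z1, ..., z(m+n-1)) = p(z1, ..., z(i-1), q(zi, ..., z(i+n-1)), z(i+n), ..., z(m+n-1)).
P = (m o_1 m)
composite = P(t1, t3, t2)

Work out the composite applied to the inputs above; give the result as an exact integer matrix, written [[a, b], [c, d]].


[[0, 0], [0, 0]]

(t1 · t3) = [[0, -1], [0, -2]]
((t1 · t3) · t2) = [[0, 0], [0, 0]]


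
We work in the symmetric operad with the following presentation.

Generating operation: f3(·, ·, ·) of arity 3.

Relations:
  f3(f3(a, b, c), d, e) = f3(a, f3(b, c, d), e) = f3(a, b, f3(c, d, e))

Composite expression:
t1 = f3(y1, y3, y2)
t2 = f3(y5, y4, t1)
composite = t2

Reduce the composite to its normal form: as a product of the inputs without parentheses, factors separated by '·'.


y5 · y4 · y1 · y3 · y2

Under associativity of f3, the answer is the y's in reading order.
f3(y1, y3, y2) flattens to y1 · y3 · y2
f3(y5, y4, f3(y1, y3, y2)) flattens to y5 · y4 · y1 · y3 · y2


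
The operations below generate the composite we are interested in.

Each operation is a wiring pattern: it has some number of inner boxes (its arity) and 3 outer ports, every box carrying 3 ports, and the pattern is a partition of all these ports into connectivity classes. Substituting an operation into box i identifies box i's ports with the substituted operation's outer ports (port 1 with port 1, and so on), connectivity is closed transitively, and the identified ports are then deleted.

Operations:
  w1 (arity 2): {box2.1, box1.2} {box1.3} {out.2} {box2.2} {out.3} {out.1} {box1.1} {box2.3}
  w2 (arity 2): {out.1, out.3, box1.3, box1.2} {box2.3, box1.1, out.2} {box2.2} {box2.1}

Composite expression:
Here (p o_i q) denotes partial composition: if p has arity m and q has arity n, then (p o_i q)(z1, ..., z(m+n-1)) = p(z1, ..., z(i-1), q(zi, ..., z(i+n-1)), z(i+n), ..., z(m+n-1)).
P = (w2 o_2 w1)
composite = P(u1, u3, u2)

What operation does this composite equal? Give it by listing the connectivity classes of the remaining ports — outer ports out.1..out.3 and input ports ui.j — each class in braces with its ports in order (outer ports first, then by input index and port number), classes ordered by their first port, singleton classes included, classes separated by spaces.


{out.1, out.3, u1.2, u1.3} {out.2, u1.1} {u2.1, u3.2} {u2.2} {u2.3} {u3.1} {u3.3}

Two ports join when wires chain via w2-identified ports.
stage w1: inputs (u3, u2), connectivity {out.1} {out.2} {out.3} {u2.1, u3.2} {u2.2} {u2.3} {u3.1} {u3.3}, out.j its boundary
stage w2: inputs (u1, u3, u2), connectivity {out.1, out.3, u1.2, u1.3} {out.2, u1.1} {u2.1, u3.2} {u2.2} {u2.3} {u3.1} {u3.3}, out.j its boundary


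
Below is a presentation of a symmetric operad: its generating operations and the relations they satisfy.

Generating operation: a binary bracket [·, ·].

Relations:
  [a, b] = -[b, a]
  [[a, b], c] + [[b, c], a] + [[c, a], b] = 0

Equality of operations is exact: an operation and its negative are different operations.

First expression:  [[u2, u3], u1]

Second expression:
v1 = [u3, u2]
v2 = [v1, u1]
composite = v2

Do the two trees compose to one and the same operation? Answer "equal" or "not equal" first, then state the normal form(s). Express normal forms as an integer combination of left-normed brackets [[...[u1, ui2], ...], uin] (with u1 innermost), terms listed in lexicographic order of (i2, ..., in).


not equal; first: -[[u1, u2], u3] + [[u1, u3], u2]; second: [[u1, u2], u3] - [[u1, u3], u2]

The first expression reduces to -[[u1, u2], u3] + [[u1, u3], u2]
The second expression reduces to [[u1, u2], u3] - [[u1, u3], u2]
They disagree, so not equal.


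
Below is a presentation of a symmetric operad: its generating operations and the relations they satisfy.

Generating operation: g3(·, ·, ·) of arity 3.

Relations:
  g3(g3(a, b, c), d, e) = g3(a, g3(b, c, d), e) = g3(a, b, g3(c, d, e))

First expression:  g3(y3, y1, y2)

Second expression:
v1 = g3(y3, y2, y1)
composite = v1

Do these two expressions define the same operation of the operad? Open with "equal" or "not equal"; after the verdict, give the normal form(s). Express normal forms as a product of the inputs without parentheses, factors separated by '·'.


not equal; the first gives y3 · y1 · y2 and the second y3 · y2 · y1

Normal form of the first expression: y3 · y1 · y2
Normal form of the second expression: y3 · y2 · y1
The forms do not match — not equal.


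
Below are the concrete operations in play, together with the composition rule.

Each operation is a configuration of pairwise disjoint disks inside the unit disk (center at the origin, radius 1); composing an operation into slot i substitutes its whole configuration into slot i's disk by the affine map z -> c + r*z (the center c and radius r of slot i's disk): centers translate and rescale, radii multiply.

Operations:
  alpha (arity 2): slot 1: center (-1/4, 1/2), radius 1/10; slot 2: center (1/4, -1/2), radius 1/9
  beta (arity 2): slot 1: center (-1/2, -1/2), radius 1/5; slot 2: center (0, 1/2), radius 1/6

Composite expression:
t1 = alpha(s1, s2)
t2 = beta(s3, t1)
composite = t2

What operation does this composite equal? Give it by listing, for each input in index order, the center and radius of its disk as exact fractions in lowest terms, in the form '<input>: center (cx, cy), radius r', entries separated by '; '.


s1: center (-1/24, 7/12), radius 1/60; s2: center (1/24, 5/12), radius 1/54; s3: center (-1/2, -1/2), radius 1/5

Below beta, radii multiply path by path; the s-disk centers shift.
tracing s3 down its 1-map path: center (-1/2, -1/2), radius 1/5
tracing s1 down its 2-map path: center (-1/24, 7/12), radius 1/60
tracing s2 down its 2-map path: center (1/24, 5/12), radius 1/54


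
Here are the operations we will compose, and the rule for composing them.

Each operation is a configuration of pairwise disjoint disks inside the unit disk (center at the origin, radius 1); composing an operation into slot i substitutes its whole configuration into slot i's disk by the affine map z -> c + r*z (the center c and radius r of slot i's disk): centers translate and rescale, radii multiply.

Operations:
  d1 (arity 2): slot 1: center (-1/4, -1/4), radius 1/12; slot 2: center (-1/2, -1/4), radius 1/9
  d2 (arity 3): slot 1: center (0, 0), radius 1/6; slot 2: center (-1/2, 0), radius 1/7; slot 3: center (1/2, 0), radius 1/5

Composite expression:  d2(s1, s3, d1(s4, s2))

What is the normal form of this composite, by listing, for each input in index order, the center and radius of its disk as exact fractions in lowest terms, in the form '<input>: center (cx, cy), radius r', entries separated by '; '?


s1: center (0, 0), radius 1/6; s2: center (2/5, -1/20), radius 1/45; s3: center (-1/2, 0), radius 1/7; s4: center (9/20, -1/20), radius 1/60


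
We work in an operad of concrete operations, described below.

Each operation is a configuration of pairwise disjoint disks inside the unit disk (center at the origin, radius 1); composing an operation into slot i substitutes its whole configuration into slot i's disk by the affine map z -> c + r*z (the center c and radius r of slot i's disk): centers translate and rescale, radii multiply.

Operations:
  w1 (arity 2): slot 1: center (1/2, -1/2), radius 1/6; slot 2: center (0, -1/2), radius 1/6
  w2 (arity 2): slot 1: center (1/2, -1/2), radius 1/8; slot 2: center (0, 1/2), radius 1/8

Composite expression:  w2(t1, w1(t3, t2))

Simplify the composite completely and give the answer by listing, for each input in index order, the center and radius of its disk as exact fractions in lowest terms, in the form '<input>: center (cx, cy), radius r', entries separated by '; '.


t1: center (1/2, -1/2), radius 1/8; t2: center (0, 7/16), radius 1/48; t3: center (1/16, 7/16), radius 1/48

Affine substitution under w2: radii multiply and t-centers shift.
t1: after 1 affine step, its disk has center (1/2, -1/2), radius 1/8
t3: after 2 affine steps, its disk has center (1/16, 7/16), radius 1/48
t2: after 2 affine steps, its disk has center (0, 7/16), radius 1/48


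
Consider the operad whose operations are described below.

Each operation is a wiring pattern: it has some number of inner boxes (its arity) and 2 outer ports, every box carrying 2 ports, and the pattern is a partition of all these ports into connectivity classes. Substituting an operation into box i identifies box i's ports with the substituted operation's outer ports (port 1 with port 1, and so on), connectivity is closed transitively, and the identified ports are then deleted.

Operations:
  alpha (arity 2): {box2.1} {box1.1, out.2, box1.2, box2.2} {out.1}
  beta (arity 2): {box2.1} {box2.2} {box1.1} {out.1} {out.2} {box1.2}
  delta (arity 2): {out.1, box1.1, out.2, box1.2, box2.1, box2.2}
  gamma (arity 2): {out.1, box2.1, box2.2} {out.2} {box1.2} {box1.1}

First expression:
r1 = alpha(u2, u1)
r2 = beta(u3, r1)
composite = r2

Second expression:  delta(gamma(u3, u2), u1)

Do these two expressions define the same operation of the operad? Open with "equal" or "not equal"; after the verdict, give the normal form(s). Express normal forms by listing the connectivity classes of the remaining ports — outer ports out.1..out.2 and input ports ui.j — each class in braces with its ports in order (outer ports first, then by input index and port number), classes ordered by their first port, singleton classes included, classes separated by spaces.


not equal: they reduce to {out.1} {out.2} {u1.1} {u1.2, u2.1, u2.2} {u3.1} {u3.2} and {out.1, out.2, u1.1, u1.2, u2.1, u2.2} {u3.1} {u3.2}

The first expression reduces to {out.1} {out.2} {u1.1} {u1.2, u2.1, u2.2} {u3.1} {u3.2}
The second expression reduces to {out.1, out.2, u1.1, u1.2, u2.1, u2.2} {u3.1} {u3.2}
They disagree, so not equal.


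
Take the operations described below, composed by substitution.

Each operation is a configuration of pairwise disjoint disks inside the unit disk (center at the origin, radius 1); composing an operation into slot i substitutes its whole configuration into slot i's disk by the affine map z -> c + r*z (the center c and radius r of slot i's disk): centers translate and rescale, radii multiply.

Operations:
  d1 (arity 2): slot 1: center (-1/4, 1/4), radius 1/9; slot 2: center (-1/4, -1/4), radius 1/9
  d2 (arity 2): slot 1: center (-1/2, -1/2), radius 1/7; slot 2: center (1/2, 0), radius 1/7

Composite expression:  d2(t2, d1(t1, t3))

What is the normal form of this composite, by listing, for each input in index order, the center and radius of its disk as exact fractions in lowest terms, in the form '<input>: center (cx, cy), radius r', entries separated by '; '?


t1: center (13/28, 1/28), radius 1/63; t2: center (-1/2, -1/2), radius 1/7; t3: center (13/28, -1/28), radius 1/63

Nesting under d2 composes maps z -> c + r*z down each t-path.
for t2, the 1-step affine chain lands on center (-1/2, -1/2), radius 1/7
for t1, the 2-step affine chain lands on center (13/28, 1/28), radius 1/63
for t3, the 2-step affine chain lands on center (13/28, -1/28), radius 1/63


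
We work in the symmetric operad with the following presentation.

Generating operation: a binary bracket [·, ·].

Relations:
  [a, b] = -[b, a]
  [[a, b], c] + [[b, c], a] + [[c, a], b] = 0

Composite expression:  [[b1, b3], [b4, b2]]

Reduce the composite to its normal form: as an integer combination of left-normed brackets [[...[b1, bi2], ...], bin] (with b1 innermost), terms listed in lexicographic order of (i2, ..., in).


-[[[b1, b3], b2], b4] + [[[b1, b3], b4], b2]

Skip Jacobi rewriting: expand, keep b1-initial words, read off terms.
Composite bracket: [[b1, b3], [b4, b2]]
Full expansion: 8 signed words from ab - ba (2^3 = 8).
Keep just the words that open with b1:
  the word b1b3b2b4 carries sign -1 and contributes -[[[b1, b3], b2], b4]
  the word b1b3b4b2 carries sign +1 and contributes +[[[b1, b3], b4], b2]


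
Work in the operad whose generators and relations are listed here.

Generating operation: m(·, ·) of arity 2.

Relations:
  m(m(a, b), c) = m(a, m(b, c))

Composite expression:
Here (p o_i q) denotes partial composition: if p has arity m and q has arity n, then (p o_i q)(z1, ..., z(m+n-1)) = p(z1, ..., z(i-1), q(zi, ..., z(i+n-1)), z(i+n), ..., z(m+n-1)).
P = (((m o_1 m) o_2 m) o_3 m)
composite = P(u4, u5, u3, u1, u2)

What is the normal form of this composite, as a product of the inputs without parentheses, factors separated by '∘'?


u4 ∘ u5 ∘ u3 ∘ u1 ∘ u2


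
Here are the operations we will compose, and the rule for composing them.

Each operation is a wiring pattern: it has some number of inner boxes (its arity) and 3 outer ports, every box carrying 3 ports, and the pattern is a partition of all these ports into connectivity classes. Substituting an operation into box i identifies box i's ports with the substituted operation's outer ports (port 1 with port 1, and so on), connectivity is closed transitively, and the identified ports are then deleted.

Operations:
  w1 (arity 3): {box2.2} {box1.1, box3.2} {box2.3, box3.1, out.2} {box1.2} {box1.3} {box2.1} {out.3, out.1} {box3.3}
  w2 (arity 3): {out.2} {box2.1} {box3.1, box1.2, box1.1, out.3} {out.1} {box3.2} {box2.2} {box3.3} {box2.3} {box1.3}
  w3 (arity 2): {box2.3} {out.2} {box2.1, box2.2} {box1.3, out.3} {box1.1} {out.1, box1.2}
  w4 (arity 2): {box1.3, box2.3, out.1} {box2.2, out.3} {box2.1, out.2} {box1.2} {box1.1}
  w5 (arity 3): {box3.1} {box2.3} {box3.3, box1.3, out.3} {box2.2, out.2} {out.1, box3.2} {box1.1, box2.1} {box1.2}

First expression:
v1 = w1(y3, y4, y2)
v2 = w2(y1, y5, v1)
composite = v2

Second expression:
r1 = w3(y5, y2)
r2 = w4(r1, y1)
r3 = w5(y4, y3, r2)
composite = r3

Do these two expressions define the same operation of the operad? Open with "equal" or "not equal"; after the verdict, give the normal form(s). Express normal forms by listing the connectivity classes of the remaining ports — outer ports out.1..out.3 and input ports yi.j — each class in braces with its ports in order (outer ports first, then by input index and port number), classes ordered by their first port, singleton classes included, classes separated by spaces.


not equal; first: {out.1} {out.2} {out.3, y1.1, y1.2} {y1.3} {y2.1, y4.3} {y2.2, y3.1} {y2.3} {y3.2} {y3.3} {y4.1} {y4.2} {y5.1} {y5.2} {y5.3}; second: {out.1, y1.1} {out.2, y3.2} {out.3, y1.2, y4.3} {y1.3, y5.3} {y2.1, y2.2} {y2.3} {y3.1, y4.1} {y3.3} {y4.2} {y5.1} {y5.2}


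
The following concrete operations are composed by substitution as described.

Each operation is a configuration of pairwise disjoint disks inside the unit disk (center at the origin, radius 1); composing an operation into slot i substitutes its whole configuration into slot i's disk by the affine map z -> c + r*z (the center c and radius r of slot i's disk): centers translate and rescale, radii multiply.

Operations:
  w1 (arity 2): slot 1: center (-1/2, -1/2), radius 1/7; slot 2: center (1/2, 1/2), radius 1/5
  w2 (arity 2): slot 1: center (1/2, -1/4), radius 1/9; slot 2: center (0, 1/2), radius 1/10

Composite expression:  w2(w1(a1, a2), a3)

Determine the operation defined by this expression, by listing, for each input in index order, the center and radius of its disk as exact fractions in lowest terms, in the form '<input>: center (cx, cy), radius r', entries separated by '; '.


a1: center (4/9, -11/36), radius 1/63; a2: center (5/9, -7/36), radius 1/45; a3: center (0, 1/2), radius 1/10

Only the slot chain above each a matters under w2; compose those maps.
input a1: applying the 2 nested substitutions gives center (4/9, -11/36), radius 1/63
input a2: applying the 2 nested substitutions gives center (5/9, -7/36), radius 1/45
input a3: applying the 1 nested substitution gives center (0, 1/2), radius 1/10


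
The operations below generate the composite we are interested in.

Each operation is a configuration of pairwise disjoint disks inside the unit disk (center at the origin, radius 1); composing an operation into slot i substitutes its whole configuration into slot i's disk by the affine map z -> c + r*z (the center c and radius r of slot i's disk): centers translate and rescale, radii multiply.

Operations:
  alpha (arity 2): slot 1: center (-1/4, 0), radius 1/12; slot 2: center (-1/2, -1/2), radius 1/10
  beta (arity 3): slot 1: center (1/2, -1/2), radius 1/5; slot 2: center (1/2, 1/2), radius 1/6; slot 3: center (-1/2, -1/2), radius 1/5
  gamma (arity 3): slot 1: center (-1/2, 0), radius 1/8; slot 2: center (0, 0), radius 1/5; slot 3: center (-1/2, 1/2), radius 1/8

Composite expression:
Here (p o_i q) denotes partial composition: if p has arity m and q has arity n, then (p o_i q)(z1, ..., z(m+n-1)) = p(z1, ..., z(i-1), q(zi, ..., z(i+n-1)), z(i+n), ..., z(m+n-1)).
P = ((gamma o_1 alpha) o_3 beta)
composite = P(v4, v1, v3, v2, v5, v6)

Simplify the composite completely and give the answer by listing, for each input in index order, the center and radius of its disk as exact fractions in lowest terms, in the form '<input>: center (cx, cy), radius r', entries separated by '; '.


v1: center (-9/16, -1/16), radius 1/80; v2: center (1/10, 1/10), radius 1/30; v3: center (1/10, -1/10), radius 1/25; v4: center (-17/32, 0), radius 1/96; v5: center (-1/10, -1/10), radius 1/25; v6: center (-1/2, 1/2), radius 1/8

Follow each v-input down from gamma: c' goes to c + r*c', radius to r*r'.
input v4: composing its 2 substitution steps yields center (-17/32, 0), radius 1/96
input v1: composing its 2 substitution steps yields center (-9/16, -1/16), radius 1/80
input v3: composing its 2 substitution steps yields center (1/10, -1/10), radius 1/25
input v2: composing its 2 substitution steps yields center (1/10, 1/10), radius 1/30
input v5: composing its 2 substitution steps yields center (-1/10, -1/10), radius 1/25
input v6: composing its 1 substitution step yields center (-1/2, 1/2), radius 1/8


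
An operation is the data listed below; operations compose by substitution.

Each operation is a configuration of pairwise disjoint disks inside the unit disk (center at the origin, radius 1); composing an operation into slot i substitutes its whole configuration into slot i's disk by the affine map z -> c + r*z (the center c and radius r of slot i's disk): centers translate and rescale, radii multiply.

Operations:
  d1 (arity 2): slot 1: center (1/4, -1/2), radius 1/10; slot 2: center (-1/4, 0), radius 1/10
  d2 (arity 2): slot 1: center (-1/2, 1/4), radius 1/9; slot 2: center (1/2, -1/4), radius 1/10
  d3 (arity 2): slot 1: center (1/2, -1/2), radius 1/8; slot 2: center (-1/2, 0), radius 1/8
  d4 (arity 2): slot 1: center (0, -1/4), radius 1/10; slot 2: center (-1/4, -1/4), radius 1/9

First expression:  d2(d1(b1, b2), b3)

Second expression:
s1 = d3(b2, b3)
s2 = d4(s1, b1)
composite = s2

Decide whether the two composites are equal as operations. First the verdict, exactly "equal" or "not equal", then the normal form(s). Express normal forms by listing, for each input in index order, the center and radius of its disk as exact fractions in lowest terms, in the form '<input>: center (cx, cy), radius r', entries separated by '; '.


not equal; first: b1: center (-17/36, 7/36), radius 1/90; b2: center (-19/36, 1/4), radius 1/90; b3: center (1/2, -1/4), radius 1/10; second: b1: center (-1/4, -1/4), radius 1/9; b2: center (1/20, -3/10), radius 1/80; b3: center (-1/20, -1/4), radius 1/80


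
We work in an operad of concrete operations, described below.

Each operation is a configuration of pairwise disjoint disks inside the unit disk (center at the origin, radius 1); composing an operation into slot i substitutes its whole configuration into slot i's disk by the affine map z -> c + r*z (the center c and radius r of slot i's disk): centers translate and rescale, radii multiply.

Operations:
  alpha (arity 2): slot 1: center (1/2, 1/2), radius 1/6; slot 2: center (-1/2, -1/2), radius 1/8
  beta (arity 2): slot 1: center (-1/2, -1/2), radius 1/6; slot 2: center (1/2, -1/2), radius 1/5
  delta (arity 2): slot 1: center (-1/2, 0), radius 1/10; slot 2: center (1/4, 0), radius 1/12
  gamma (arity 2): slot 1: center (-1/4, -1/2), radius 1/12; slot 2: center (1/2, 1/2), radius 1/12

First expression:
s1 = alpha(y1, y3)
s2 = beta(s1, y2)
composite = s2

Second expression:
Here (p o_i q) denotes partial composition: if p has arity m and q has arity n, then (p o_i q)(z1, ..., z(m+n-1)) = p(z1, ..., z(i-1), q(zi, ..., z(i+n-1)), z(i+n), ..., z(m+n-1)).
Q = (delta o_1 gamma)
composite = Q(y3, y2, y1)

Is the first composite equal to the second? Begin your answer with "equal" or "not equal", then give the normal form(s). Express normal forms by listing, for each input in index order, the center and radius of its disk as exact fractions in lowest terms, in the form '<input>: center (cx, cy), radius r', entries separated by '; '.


not equal — first y1: center (-5/12, -5/12), radius 1/36; y2: center (1/2, -1/2), radius 1/5; y3: center (-7/12, -7/12), radius 1/48, second y1: center (1/4, 0), radius 1/12; y2: center (-9/20, 1/20), radius 1/120; y3: center (-21/40, -1/20), radius 1/120

The first expression, normalized: y1: center (-5/12, -5/12), radius 1/36; y2: center (1/2, -1/2), radius 1/5; y3: center (-7/12, -7/12), radius 1/48
The second expression, normalized: y1: center (1/4, 0), radius 1/12; y2: center (-9/20, 1/20), radius 1/120; y3: center (-21/40, -1/20), radius 1/120
No match — not equal.


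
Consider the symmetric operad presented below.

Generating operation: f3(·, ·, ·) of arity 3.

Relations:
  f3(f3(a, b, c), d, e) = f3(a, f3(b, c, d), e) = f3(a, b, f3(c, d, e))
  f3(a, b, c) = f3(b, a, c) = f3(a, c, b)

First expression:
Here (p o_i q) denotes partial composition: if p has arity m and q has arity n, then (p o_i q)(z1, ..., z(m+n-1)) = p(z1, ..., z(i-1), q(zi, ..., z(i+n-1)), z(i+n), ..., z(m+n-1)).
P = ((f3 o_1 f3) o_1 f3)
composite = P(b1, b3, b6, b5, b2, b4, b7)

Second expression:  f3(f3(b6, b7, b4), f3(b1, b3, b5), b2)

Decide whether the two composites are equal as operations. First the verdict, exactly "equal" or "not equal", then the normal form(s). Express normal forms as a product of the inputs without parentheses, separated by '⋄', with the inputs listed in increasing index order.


The first composite normalizes to b1 ⋄ b2 ⋄ b3 ⋄ b4 ⋄ b5 ⋄ b6 ⋄ b7
The second composite normalizes to b1 ⋄ b2 ⋄ b3 ⋄ b4 ⋄ b5 ⋄ b6 ⋄ b7
The forms coincide; equal.

equal; the common form is b1 ⋄ b2 ⋄ b3 ⋄ b4 ⋄ b5 ⋄ b6 ⋄ b7


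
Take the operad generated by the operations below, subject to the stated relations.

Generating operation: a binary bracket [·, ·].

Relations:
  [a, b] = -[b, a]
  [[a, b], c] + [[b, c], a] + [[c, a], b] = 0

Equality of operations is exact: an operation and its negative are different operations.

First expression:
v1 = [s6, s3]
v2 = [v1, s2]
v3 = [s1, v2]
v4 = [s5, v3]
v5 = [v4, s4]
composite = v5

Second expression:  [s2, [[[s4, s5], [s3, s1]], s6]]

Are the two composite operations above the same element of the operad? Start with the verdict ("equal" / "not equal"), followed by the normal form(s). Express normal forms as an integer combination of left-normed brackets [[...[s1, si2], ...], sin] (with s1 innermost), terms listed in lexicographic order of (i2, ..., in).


not equal; the first gives -[[[[[s1, s2], s3], s6], s5], s4] + [[[[[s1, s2], s6], s3], s5], s4] + [[[[[s1, s3], s6], s2], s5], s4] - [[[[[s1, s6], s3], s2], s5], s4] and the second -[[[[[s1, s3], s4], s5], s6], s2] + [[[[[s1, s3], s5], s4], s6], s2]

Reducing the first expression gives -[[[[[s1, s2], s3], s6], s5], s4] + [[[[[s1, s2], s6], s3], s5], s4] + [[[[[s1, s3], s6], s2], s5], s4] - [[[[[s1, s6], s3], s2], s5], s4]
Reducing the second expression gives -[[[[[s1, s3], s4], s5], s6], s2] + [[[[[s1, s3], s5], s4], s6], s2]
Different reductions; not equal.


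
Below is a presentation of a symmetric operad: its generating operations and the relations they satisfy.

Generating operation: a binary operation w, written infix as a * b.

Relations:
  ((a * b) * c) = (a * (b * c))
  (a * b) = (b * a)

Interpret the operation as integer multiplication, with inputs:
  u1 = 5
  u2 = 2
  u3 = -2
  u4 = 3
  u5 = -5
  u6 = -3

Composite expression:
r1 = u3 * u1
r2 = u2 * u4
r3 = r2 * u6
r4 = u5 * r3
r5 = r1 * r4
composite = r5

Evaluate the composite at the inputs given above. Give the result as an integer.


(u3 * u1) = -10
(u2 * u4) = 6
((u2 * u4) * u6) = -18
(u5 * ((u2 * u4) * u6)) = 90
((u3 * u1) * (u5 * ((u2 * u4) * u6))) = -900

-900


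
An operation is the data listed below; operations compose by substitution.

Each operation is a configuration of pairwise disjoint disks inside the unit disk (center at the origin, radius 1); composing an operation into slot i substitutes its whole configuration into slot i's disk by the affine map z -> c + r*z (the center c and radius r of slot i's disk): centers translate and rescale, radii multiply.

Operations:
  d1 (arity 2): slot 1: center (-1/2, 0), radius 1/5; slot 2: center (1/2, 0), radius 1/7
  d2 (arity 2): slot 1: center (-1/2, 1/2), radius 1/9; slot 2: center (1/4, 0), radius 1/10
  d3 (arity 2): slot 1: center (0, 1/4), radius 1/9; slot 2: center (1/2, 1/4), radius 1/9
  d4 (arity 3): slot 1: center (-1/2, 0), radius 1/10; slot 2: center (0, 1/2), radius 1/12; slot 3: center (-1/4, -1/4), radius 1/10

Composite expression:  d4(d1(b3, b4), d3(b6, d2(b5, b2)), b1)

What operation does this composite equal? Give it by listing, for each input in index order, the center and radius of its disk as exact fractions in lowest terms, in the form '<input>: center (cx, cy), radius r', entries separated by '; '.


Nesting under d4 composes maps z -> c + r*z down each b-path.
b3 passes through 2 substitutions, ending at center (-11/20, 0), radius 1/50
b4 passes through 2 substitutions, ending at center (-9/20, 0), radius 1/70
b6 passes through 2 substitutions, ending at center (0, 25/48), radius 1/108
b5 passes through 3 substitutions, ending at center (1/27, 227/432), radius 1/972
b2 passes through 3 substitutions, ending at center (19/432, 25/48), radius 1/1080
b1 passes through 1 substitution, ending at center (-1/4, -1/4), radius 1/10

b1: center (-1/4, -1/4), radius 1/10; b2: center (19/432, 25/48), radius 1/1080; b3: center (-11/20, 0), radius 1/50; b4: center (-9/20, 0), radius 1/70; b5: center (1/27, 227/432), radius 1/972; b6: center (0, 25/48), radius 1/108


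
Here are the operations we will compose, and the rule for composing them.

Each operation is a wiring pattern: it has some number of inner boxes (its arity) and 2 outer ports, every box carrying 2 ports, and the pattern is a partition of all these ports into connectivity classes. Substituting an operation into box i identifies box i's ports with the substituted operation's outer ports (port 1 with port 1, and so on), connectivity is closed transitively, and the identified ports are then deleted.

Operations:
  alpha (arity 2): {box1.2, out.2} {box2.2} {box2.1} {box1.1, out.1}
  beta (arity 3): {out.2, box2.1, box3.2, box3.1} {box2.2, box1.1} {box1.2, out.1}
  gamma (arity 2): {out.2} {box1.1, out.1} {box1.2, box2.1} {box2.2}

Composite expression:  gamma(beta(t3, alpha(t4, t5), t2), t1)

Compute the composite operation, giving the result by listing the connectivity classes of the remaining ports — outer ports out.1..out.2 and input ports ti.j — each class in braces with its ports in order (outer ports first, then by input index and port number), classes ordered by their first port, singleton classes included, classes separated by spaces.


{out.1, t3.2} {out.2} {t1.1, t2.1, t2.2, t4.1} {t1.2} {t3.1, t4.2} {t5.1} {t5.2}

Substituting into gamma glues patterns; closure does the rest.
after alpha, the pattern on (t4, t5) reads {out.1, t4.1} {out.2, t4.2} {t5.1} {t5.2} (out.j = its outer ports)
after beta, the pattern on (t3, t4, t5, t2) reads {out.1, t3.2} {out.2, t2.1, t2.2, t4.1} {t3.1, t4.2} {t5.1} {t5.2} (out.j = its outer ports)
after gamma, the pattern on (t3, t4, t5, t2, t1) reads {out.1, t3.2} {out.2} {t1.1, t2.1, t2.2, t4.1} {t1.2} {t3.1, t4.2} {t5.1} {t5.2} (out.j = its outer ports)


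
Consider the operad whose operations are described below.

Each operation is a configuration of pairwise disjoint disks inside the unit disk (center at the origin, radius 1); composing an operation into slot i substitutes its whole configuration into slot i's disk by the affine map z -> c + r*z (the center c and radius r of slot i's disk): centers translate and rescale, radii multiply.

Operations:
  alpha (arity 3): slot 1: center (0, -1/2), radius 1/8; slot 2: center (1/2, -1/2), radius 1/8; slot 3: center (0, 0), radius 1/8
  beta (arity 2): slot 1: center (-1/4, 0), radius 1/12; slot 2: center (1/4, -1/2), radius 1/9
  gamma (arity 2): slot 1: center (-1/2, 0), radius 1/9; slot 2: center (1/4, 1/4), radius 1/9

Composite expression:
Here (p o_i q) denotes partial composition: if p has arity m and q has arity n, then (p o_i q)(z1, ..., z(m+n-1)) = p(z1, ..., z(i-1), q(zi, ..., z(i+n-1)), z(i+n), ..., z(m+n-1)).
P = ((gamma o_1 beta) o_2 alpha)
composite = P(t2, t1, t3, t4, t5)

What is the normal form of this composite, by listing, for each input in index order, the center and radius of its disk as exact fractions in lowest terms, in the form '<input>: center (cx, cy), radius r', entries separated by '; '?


t1: center (-17/36, -5/81), radius 1/648; t2: center (-19/36, 0), radius 1/108; t3: center (-151/324, -5/81), radius 1/648; t4: center (-17/36, -1/18), radius 1/648; t5: center (1/4, 1/4), radius 1/9

Only the slot chain above each t matters under gamma; compose those maps.
input t2: applying the 2 nested substitutions gives center (-19/36, 0), radius 1/108
input t1: applying the 3 nested substitutions gives center (-17/36, -5/81), radius 1/648
input t3: applying the 3 nested substitutions gives center (-151/324, -5/81), radius 1/648
input t4: applying the 3 nested substitutions gives center (-17/36, -1/18), radius 1/648
input t5: applying the 1 nested substitution gives center (1/4, 1/4), radius 1/9


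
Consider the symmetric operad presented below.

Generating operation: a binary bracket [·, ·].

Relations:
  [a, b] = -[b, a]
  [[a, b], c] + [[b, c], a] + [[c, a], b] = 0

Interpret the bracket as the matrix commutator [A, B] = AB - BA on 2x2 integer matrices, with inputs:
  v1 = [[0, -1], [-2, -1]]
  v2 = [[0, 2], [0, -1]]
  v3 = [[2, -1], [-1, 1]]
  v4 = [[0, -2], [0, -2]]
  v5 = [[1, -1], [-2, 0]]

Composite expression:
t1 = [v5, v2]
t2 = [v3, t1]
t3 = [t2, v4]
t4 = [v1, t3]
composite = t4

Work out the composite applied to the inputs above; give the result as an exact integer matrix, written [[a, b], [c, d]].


[[-72, -66], [60, 72]]

[v5, v2] = [[4, 3], [-2, -4]]
[v3, [v5, v2]] = [[5, 11], [-6, -5]]
[[v3, [v5, v2]], v4] = [[-12, -42], [-12, 12]]
[v1, [[v3, [v5, v2]], v4]] = [[-72, -66], [60, 72]]


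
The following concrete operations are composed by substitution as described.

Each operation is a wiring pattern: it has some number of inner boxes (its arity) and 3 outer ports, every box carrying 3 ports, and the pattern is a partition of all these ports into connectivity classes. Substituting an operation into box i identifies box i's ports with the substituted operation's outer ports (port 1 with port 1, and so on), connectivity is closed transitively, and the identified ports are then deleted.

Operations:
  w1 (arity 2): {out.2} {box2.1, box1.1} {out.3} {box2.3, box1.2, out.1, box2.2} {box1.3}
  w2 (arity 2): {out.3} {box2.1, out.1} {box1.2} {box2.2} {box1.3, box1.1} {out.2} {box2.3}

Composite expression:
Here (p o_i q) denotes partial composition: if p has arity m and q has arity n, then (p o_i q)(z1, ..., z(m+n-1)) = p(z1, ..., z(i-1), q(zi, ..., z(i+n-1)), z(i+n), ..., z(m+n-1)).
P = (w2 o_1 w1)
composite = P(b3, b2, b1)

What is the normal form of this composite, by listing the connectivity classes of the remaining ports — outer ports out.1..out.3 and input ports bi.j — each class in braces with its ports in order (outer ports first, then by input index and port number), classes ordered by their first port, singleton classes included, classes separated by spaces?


{out.1, b1.1} {out.2} {out.3} {b1.2} {b1.3} {b2.1, b3.1} {b2.2, b2.3, b3.2} {b3.3}


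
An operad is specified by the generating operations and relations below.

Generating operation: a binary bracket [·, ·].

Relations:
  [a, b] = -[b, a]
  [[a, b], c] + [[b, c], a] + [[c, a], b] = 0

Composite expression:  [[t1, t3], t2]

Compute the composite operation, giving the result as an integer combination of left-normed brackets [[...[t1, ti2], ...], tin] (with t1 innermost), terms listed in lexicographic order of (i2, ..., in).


[[t1, t3], t2]

Antisymmetry and Jacobi reduce to t1-anchored left-normed brackets.
Composite bracket: [[t1, t3], t2]
Each bracket splits as ab - ba, giving 4 signed words (2^2 = 4).
Only words starting with t1 matter:
  from t1t3t2, sign +1: term +[[t1, t3], t2]


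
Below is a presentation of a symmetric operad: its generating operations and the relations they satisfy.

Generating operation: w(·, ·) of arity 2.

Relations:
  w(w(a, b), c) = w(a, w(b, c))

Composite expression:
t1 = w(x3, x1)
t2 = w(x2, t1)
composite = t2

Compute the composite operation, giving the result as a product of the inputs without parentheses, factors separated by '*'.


x2 * x3 * x1

Key point: w is associative — brackets drop, the x-order remains.
w(x3, x1) collapses to x3 * x1
w(x2, w(x3, x1)) collapses to x2 * x3 * x1


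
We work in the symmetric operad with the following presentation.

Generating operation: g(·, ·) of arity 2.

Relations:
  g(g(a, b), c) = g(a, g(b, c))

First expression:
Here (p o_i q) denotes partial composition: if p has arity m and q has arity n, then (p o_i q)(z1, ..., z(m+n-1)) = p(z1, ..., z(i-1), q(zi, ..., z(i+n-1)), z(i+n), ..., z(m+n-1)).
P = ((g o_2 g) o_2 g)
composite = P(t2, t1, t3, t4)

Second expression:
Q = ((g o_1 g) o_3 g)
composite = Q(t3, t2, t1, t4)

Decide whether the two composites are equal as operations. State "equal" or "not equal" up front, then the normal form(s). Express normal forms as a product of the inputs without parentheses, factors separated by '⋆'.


not equal: they reduce to t2 ⋆ t1 ⋆ t3 ⋆ t4 and t3 ⋆ t2 ⋆ t1 ⋆ t4

In normal form, the first expression is t2 ⋆ t1 ⋆ t3 ⋆ t4
In normal form, the second expression is t3 ⋆ t2 ⋆ t1 ⋆ t4
No match — not equal.


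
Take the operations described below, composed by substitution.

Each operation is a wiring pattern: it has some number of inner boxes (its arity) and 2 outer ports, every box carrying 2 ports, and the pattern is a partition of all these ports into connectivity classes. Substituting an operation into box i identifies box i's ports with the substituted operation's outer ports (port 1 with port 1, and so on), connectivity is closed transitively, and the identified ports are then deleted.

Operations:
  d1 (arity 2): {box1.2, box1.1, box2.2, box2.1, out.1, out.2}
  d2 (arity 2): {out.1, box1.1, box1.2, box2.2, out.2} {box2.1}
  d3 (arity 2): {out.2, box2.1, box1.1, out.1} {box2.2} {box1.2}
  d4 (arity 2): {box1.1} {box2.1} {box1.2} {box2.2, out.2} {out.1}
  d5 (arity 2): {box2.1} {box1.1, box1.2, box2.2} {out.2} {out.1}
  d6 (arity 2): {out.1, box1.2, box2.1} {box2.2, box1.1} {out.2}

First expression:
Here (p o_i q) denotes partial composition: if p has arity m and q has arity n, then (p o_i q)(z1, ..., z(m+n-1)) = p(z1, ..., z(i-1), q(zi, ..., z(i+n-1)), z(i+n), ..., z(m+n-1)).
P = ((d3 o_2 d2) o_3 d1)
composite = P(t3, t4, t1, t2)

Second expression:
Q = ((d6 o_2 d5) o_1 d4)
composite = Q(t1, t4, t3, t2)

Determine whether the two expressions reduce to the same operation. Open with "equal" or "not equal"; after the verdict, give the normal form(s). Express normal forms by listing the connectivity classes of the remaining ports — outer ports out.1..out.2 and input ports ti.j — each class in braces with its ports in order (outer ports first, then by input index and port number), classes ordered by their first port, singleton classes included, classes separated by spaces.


not equal; the first gives {out.1, out.2, t1.1, t1.2, t2.1, t2.2, t3.1, t4.1, t4.2} {t3.2} and the second {out.1, t4.2} {out.2} {t1.1} {t1.2} {t2.1} {t2.2, t3.1, t3.2} {t4.1}

The first expression reduces to {out.1, out.2, t1.1, t1.2, t2.1, t2.2, t3.1, t4.1, t4.2} {t3.2}
The second expression reduces to {out.1, t4.2} {out.2} {t1.1} {t1.2} {t2.1} {t2.2, t3.1, t3.2} {t4.1}
The normal forms differ: not equal.


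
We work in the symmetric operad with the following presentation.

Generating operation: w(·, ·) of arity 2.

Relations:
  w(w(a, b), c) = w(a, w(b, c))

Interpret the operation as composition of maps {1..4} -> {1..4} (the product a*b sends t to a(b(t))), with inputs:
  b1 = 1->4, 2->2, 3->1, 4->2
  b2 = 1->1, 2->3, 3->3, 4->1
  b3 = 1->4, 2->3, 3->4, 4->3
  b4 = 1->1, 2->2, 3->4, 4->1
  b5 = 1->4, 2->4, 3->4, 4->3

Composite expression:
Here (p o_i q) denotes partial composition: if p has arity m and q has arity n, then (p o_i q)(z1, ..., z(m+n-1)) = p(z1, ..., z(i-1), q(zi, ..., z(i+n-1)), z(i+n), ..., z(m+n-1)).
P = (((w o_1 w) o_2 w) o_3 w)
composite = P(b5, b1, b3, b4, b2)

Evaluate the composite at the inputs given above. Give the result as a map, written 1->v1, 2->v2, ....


1->4, 2->4, 3->4, 4->4

w(b3, b4) = 1->4, 2->3, 3->3, 4->4
w(b1, w(b3, b4)) = 1->2, 2->1, 3->1, 4->2
w(b5, w(b1, w(b3, b4))) = 1->4, 2->4, 3->4, 4->4
w(w(b5, w(b1, w(b3, b4))), b2) = 1->4, 2->4, 3->4, 4->4


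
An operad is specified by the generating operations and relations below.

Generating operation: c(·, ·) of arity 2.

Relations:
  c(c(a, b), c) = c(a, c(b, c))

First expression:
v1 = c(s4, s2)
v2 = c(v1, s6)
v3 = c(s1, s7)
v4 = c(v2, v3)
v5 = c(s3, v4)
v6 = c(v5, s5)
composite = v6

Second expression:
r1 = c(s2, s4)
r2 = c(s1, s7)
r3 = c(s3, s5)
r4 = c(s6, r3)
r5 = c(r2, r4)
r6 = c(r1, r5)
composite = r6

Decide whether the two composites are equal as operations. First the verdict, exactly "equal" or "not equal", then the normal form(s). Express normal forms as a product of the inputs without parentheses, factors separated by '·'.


Normal form of the first expression: s3 · s4 · s2 · s6 · s1 · s7 · s5
Normal form of the second expression: s2 · s4 · s1 · s7 · s6 · s3 · s5
They disagree, so not equal.

not equal; the first gives s3 · s4 · s2 · s6 · s1 · s7 · s5 and the second s2 · s4 · s1 · s7 · s6 · s3 · s5


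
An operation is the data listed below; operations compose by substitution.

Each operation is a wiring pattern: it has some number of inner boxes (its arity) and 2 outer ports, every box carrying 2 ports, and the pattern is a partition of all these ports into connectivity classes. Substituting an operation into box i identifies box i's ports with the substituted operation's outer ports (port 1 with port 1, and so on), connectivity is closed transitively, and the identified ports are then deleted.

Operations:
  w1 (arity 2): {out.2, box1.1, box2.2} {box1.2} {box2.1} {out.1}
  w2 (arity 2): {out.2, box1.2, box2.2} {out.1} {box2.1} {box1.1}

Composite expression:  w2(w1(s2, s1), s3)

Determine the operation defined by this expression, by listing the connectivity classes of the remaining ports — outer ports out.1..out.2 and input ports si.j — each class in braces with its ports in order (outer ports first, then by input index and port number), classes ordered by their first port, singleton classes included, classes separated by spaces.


Substituting into w2 glues patterns; closure does the rest.
the subtree at w1 composes to {out.1} {out.2, s1.2, s2.1} {s1.1} {s2.2} on (s2, s1); out.j = own outer ports
the subtree at w2 composes to {out.1} {out.2, s1.2, s2.1, s3.2} {s1.1} {s2.2} {s3.1} on (s2, s1, s3); out.j = own outer ports

{out.1} {out.2, s1.2, s2.1, s3.2} {s1.1} {s2.2} {s3.1}
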